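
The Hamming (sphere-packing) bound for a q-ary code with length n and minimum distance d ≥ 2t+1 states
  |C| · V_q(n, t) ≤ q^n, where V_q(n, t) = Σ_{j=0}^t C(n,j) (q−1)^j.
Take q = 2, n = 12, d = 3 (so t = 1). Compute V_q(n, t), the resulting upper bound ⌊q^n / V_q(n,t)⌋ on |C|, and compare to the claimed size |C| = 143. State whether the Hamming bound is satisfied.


V_q(n, t) = 13, q^n = 4096, Hamming bound = 315, |C| = 143 ≤ bound (satisfied).

Step 1: Compute V_q(n, t) = Σ_{j=0}^1 C(n, j) (q−1)^j.
  j = 0: C(12,0)·(1)^0 = 1·1 = 1.
  j = 1: C(12,1)·(1)^1 = 12·1 = 12.
  V_q(n, t) = 1 + 12 = 13.
Step 2: q^n = 2^12 = 4096.
Step 3: Hamming bound ⌊q^n / V_q(n,t)⌋ = ⌊4096/13⌋ = 315.
Step 4: Compare |C| = 143 to 315: satisfied.
The claimed |C| lies below the Hamming bound.


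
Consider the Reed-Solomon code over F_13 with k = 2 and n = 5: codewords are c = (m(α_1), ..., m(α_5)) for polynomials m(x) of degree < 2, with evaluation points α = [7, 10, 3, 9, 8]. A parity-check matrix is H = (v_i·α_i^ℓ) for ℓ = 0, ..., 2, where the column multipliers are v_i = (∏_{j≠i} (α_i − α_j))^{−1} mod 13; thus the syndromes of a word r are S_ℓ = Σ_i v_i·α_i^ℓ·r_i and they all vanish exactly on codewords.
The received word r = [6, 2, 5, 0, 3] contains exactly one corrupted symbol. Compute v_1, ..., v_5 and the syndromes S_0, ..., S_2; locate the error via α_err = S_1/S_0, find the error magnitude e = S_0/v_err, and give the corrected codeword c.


S = (6, 8, 2), error at position 2, error magnitude e = 5, c = [6, 10, 5, 0, 3].

Step 1: column multipliers v_i = (∏_{j≠i}(α_i − α_j))^{−1} mod 13.
  i = 1 (α = 7): (7−10)(7−3)(7−9)(7−8) = (−3)·4·(−2)·(−1) = −24 ≡ 2, so v_1 = 2^{−1} = 7 (mod 13).
  i = 2 (α = 10): (10−7)(10−3)(10−9)(10−8) = 3·7·1·2 = 42 ≡ 3, so v_2 = 3^{−1} = 9 (mod 13).
  i = 3 (α = 3): (3−7)(3−10)(3−9)(3−8) = (−4)·(−7)·(−6)·(−5) = 840 ≡ 8, so v_3 = 8^{−1} = 5 (mod 13).
  i = 4 (α = 9): (9−7)(9−10)(9−3)(9−8) = 2·(−1)·6·1 = −12 ≡ 1, so v_4 = 1^{−1} = 1 (mod 13).
  i = 5 (α = 8): (8−7)(8−10)(8−3)(8−9) = 1·(−2)·5·(−1) = 10 ≡ 10, so v_5 = 10^{−1} = 4 (mod 13).
  v = [7, 9, 5, 1, 4].
Step 2: syndromes of r = [6, 2, 5, 0, 3] (all sums mod 13).
  S_0 = Σ v_i r_i = 7·6 + 9·2 + 5·5 + 1·0 + 4·3 = 97 ≡ 6.
  S_1 = Σ v_i α_i r_i = 7·7·6 + 9·10·2 + 5·3·5 + 1·9·0 + 4·8·3 = 645 ≡ 8.
  α_i^2 mod 13 = [10, 9, 9, 3, 12].
  S_2 = Σ v_i α_i^2 r_i = 7·10·6 + 9·9·2 + 5·9·5 + 1·3·0 + 4·12·3 = 951 ≡ 2.
  S = (6, 8, 2) ≠ 0, so r is not a codeword (an error is present).
Step 3: locate the error. For a single error e at position i, S_ℓ = v_i·e·α_i^ℓ, so α_err = S_1/S_0.
  S_0^{−1} = 6^{−1} = 11 (mod 13), so α_err = 8·11 = 88 ≡ 10 = α_2. Error position i = 2.
  Consistency check: S_2/S_1 = 2·5 = 10 ≡ 10 = α_err ✓ (single-error assumption holds).
Step 4: error magnitude e = S_0/v_2 = S_0·∏_{j≠2}(α_2 − α_j) = 6·3 = 18 ≡ 5 (mod 13).
Step 5: correct position 2: c_2 = r_2 − e = 2 − 5 ≡ 10 (mod 13). Hence c = [6, 10, 5, 0, 3].
  Check: interpolating c through the α_i gives m(x) = 1 + 10·x (degree < 2) with m(α_i) = c_i for every i, so c is indeed a codeword.


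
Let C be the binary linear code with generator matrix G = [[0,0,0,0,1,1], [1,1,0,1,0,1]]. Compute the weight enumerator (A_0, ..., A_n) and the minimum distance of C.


Weight distribution: A_0 = 1, A_2 = 1, A_4 = 2. Minimum distance d = 2.

Enumerate all 2^2 = 4 messages m ∈ F_2^2.
For each, compute codeword c = mG in F_2^6, then tally its weight.
  m = 00 → c = 000000, weight = 0.
  m = 10 → c = 000011, weight = 2.
  m = 01 → c = 110101, weight = 4.
  m = 11 → c = 110110, weight = 4.
Tally weights:
  weight 0: 1 codewords.
  weight 2: 1 codewords.
  weight 4: 2 codewords.
Minimum distance d = smallest w > 0 with A_w > 0 = 2.
Sanity: Σ A_w = 4 = 2^2 = 4 ✓.


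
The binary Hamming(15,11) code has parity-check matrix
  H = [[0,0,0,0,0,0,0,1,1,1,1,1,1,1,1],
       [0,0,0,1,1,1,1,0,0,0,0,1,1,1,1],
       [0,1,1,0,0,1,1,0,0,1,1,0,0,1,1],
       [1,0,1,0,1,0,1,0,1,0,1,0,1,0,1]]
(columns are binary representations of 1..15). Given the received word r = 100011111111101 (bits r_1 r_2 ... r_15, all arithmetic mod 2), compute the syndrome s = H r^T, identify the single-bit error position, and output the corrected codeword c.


s = (1, 0, 1, 1)^T, error position = 11, corrected codeword c = 100011111101101

Compute s = H r^T mod 2 one row at a time:
  s_1 = 1 + 1 + 1 + 1 + 1 + 1 + 0 + 1 = 7 ≡ 1 (mod 2).
  s_2 = 0 + 1 + 1 + 1 + 1 + 1 + 0 + 1 = 6 ≡ 0 (mod 2).
  s_3 = 0 + 0 + 1 + 1 + 1 + 1 + 0 + 1 = 5 ≡ 1 (mod 2).
  s_4 = 1 + 0 + 1 + 1 + 1 + 1 + 1 + 1 = 7 ≡ 1 (mod 2).
s = (1, 0, 1, 1)^T — this equals column 11 of H (binary 1011), so error is at position 11.
Correct: flip bit 11 of r = 100011111111101 to get c = 100011111101101.


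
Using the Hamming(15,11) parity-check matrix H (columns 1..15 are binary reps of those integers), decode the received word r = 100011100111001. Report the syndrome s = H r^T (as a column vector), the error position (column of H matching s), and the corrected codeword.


s = (0, 1, 1, 1)^T, error position = 7, corrected codeword c = 100011000111001

Compute s = H r^T mod 2 one row at a time:
  s_1 = 0 + 0 + 1 + 1 + 1 + 0 + 0 + 1 = 4 ≡ 0 (mod 2).
  s_2 = 0 + 1 + 1 + 1 + 1 + 0 + 0 + 1 = 5 ≡ 1 (mod 2).
  s_3 = 0 + 0 + 1 + 1 + 1 + 1 + 0 + 1 = 5 ≡ 1 (mod 2).
  s_4 = 1 + 0 + 1 + 1 + 0 + 1 + 0 + 1 = 5 ≡ 1 (mod 2).
s = (0, 1, 1, 1)^T — this equals column 7 of H (binary 0111), so error is at position 7.
Correct: flip bit 7 of r = 100011100111001 to get c = 100011000111001.


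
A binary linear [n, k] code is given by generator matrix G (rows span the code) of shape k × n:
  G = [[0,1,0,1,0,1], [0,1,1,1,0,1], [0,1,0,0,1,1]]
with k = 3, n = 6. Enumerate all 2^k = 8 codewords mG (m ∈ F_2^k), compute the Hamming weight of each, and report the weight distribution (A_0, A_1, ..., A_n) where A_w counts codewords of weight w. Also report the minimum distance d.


Weight distribution: A_0 = 1, A_1 = 1, A_2 = 1, A_3 = 3, A_4 = 2. Minimum distance d = 1.

Enumerate all 2^3 = 8 messages m ∈ F_2^3.
For each, compute codeword c = mG in F_2^6, then tally its weight.
  m = 000 → c = 000000, weight = 0.
  m = 100 → c = 010101, weight = 3.
  m = 010 → c = 011101, weight = 4.
  m = 110 → c = 001000, weight = 1.
  m = 001 → c = 010011, weight = 3.
  m = 101 → c = 000110, weight = 2.
  m = 011 → c = 001110, weight = 3.
  m = 111 → c = 011011, weight = 4.
Tally weights:
  weight 0: 1 codewords.
  weight 1: 1 codewords.
  weight 2: 1 codewords.
  weight 3: 3 codewords.
  weight 4: 2 codewords.
Minimum distance d = smallest w > 0 with A_w > 0 = 1.
Sanity: Σ A_w = 8 = 2^3 = 8 ✓.


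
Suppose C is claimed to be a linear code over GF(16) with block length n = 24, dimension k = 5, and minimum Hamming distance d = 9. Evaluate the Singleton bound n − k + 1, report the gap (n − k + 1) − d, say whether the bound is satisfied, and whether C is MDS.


Singleton RHS = n − k + 1 = 20, slack = 11, bound satisfied, not MDS.

Singleton bound: d ≤ n − k + 1.
Here n = 24, k = 5, so n − k + 1 = 20.
Given d = 9, check d ≤ 20: YES.
Slack = (n − k + 1) − d = 11.
The code is NOT MDS (slack = 11 > 0).
Description: the claimed parameters are [24, 5, 9]_16; such a code would be non-MDS.


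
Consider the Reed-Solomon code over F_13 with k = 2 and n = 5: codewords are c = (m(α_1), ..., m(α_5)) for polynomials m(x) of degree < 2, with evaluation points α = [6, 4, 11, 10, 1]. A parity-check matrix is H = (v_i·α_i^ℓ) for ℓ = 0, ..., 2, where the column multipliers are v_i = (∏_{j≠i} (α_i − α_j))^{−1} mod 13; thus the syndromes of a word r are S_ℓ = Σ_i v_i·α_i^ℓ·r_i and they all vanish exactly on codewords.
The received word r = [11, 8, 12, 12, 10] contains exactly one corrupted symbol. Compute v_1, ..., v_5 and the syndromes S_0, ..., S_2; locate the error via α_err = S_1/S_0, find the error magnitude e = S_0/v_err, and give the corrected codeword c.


S = (12, 3, 4), error at position 4, error magnitude e = 8, c = [11, 8, 12, 4, 10].

Step 1: column multipliers v_i = (∏_{j≠i}(α_i − α_j))^{−1} mod 13.
  i = 1 (α = 6): (6−4)(6−11)(6−10)(6−1) = 2·(−5)·(−4)·5 = 200 ≡ 5, so v_1 = 5^{−1} = 8 (mod 13).
  i = 2 (α = 4): (4−6)(4−11)(4−10)(4−1) = (−2)·(−7)·(−6)·3 = −252 ≡ 8, so v_2 = 8^{−1} = 5 (mod 13).
  i = 3 (α = 11): (11−6)(11−4)(11−10)(11−1) = 5·7·1·10 = 350 ≡ 12, so v_3 = 12^{−1} = 12 (mod 13).
  i = 4 (α = 10): (10−6)(10−4)(10−11)(10−1) = 4·6·(−1)·9 = −216 ≡ 5, so v_4 = 5^{−1} = 8 (mod 13).
  i = 5 (α = 1): (1−6)(1−4)(1−11)(1−10) = (−5)·(−3)·(−10)·(−9) = 1350 ≡ 11, so v_5 = 11^{−1} = 6 (mod 13).
  v = [8, 5, 12, 8, 6].
Step 2: syndromes of r = [11, 8, 12, 12, 10] (all sums mod 13).
  S_0 = Σ v_i r_i = 8·11 + 5·8 + 12·12 + 8·12 + 6·10 = 428 ≡ 12.
  S_1 = Σ v_i α_i r_i = 8·6·11 + 5·4·8 + 12·11·12 + 8·10·12 + 6·1·10 = 3292 ≡ 3.
  α_i^2 mod 13 = [10, 3, 4, 9, 1].
  S_2 = Σ v_i α_i^2 r_i = 8·10·11 + 5·3·8 + 12·4·12 + 8·9·12 + 6·1·10 = 2500 ≡ 4.
  S = (12, 3, 4) ≠ 0, so r is not a codeword (an error is present).
Step 3: locate the error. For a single error e at position i, S_ℓ = v_i·e·α_i^ℓ, so α_err = S_1/S_0.
  S_0^{−1} = 12^{−1} = 12 (mod 13), so α_err = 3·12 = 36 ≡ 10 = α_4. Error position i = 4.
  Consistency check: S_2/S_1 = 4·9 = 36 ≡ 10 = α_err ✓ (single-error assumption holds).
Step 4: error magnitude e = S_0/v_4 = S_0·∏_{j≠4}(α_4 − α_j) = 12·5 = 60 ≡ 8 (mod 13).
Step 5: correct position 4: c_4 = r_4 − e = 12 − 8 ≡ 4 (mod 13). Hence c = [11, 8, 12, 4, 10].
  Check: interpolating c through the α_i gives m(x) = 2 + 8·x (degree < 2) with m(α_i) = c_i for every i, so c is indeed a codeword.


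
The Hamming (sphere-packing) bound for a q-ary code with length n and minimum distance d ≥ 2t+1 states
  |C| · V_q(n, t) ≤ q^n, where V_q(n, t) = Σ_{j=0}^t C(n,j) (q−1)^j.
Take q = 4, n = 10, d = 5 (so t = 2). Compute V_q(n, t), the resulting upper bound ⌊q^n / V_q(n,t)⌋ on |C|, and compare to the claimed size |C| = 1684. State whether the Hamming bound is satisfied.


V_q(n, t) = 436, q^n = 1048576, Hamming bound = 2404, |C| = 1684 ≤ bound (satisfied).

Step 1: Compute V_q(n, t) = Σ_{j=0}^2 C(n, j) (q−1)^j.
  j = 0: C(10,0)·(3)^0 = 1·1 = 1.
  j = 1: C(10,1)·(3)^1 = 10·3 = 30.
  j = 2: C(10,2)·(3)^2 = 45·9 = 405.
  V_q(n, t) = 1 + 30 + 405 = 436.
Step 2: q^n = 4^10 = 1048576.
Step 3: Hamming bound ⌊q^n / V_q(n,t)⌋ = ⌊1048576/436⌋ = 2404.
Step 4: Compare |C| = 1684 to 2404: satisfied.
The claimed |C| lies below the Hamming bound.


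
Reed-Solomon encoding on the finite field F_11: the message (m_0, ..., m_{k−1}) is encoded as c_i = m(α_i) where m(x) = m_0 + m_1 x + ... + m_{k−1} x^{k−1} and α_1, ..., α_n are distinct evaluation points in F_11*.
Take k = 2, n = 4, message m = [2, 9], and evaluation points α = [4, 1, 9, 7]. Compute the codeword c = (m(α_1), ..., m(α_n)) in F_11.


c = [5, 0, 6, 10]

Message polynomial: m(x) = 2 + 9·x (mod 11).
For each evaluation point α_i, compute m(α_i) mod 11:
  α_1 = 4: Horner steps 9 → 5, so m(4) = 5.
  α_2 = 1: Horner steps 9 → 0, so m(1) = 0.
  α_3 = 9: Horner steps 9 → 6, so m(9) = 6.
  α_4 = 7: Horner steps 9 → 10, so m(7) = 10.
Codeword c = [5, 0, 6, 10] ∈ F_11^4.


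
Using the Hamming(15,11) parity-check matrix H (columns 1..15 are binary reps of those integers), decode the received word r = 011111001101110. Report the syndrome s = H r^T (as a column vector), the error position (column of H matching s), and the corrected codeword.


s = (1, 0, 1, 0)^T, error position = 10, corrected codeword c = 011111001001110

Compute s = H r^T mod 2 one row at a time:
  s_1 = 0 + 1 + 1 + 0 + 1 + 1 + 1 + 0 = 5 ≡ 1 (mod 2).
  s_2 = 1 + 1 + 1 + 0 + 1 + 1 + 1 + 0 = 6 ≡ 0 (mod 2).
  s_3 = 1 + 1 + 1 + 0 + 1 + 0 + 1 + 0 = 5 ≡ 1 (mod 2).
  s_4 = 0 + 1 + 1 + 0 + 1 + 0 + 1 + 0 = 4 ≡ 0 (mod 2).
s = (1, 0, 1, 0)^T — this equals column 10 of H (binary 1010), so error is at position 10.
Correct: flip bit 10 of r = 011111001101110 to get c = 011111001001110.


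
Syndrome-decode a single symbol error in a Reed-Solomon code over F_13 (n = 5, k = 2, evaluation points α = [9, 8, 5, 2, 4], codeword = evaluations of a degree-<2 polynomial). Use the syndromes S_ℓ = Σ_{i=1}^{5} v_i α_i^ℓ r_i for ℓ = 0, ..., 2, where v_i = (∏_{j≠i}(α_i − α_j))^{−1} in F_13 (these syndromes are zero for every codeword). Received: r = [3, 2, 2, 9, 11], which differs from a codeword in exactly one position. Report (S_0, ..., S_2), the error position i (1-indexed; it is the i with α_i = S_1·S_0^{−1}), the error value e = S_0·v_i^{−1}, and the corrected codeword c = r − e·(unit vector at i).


S = (12, 8, 1), error at position 3, error magnitude e = 3, c = [3, 2, 12, 9, 11].

Step 1: column multipliers v_i = (∏_{j≠i}(α_i − α_j))^{−1} mod 13.
  i = 1 (α = 9): (9−8)(9−5)(9−2)(9−4) = 1·4·7·5 = 140 ≡ 10, so v_1 = 10^{−1} = 4 (mod 13).
  i = 2 (α = 8): (8−9)(8−5)(8−2)(8−4) = (−1)·3·6·4 = −72 ≡ 6, so v_2 = 6^{−1} = 11 (mod 13).
  i = 3 (α = 5): (5−9)(5−8)(5−2)(5−4) = (−4)·(−3)·3·1 = 36 ≡ 10, so v_3 = 10^{−1} = 4 (mod 13).
  i = 4 (α = 2): (2−9)(2−8)(2−5)(2−4) = (−7)·(−6)·(−3)·(−2) = 252 ≡ 5, so v_4 = 5^{−1} = 8 (mod 13).
  i = 5 (α = 4): (4−9)(4−8)(4−5)(4−2) = (−5)·(−4)·(−1)·2 = −40 ≡ 12, so v_5 = 12^{−1} = 12 (mod 13).
  v = [4, 11, 4, 8, 12].
Step 2: syndromes of r = [3, 2, 2, 9, 11] (all sums mod 13).
  S_0 = Σ v_i r_i = 4·3 + 11·2 + 4·2 + 8·9 + 12·11 = 246 ≡ 12.
  S_1 = Σ v_i α_i r_i = 4·9·3 + 11·8·2 + 4·5·2 + 8·2·9 + 12·4·11 = 996 ≡ 8.
  α_i^2 mod 13 = [3, 12, 12, 4, 3].
  S_2 = Σ v_i α_i^2 r_i = 4·3·3 + 11·12·2 + 4·12·2 + 8·4·9 + 12·3·11 = 1080 ≡ 1.
  S = (12, 8, 1) ≠ 0, so r is not a codeword (an error is present).
Step 3: locate the error. For a single error e at position i, S_ℓ = v_i·e·α_i^ℓ, so α_err = S_1/S_0.
  S_0^{−1} = 12^{−1} = 12 (mod 13), so α_err = 8·12 = 96 ≡ 5 = α_3. Error position i = 3.
  Consistency check: S_2/S_1 = 1·5 = 5 ≡ 5 = α_err ✓ (single-error assumption holds).
Step 4: error magnitude e = S_0/v_3 = S_0·∏_{j≠3}(α_3 − α_j) = 12·10 = 120 ≡ 3 (mod 13).
Step 5: correct position 3: c_3 = r_3 − e = 2 − 3 ≡ 12 (mod 13). Hence c = [3, 2, 12, 9, 11].
  Check: interpolating c through the α_i gives m(x) = 7 + 1·x (degree < 2) with m(α_i) = c_i for every i, so c is indeed a codeword.


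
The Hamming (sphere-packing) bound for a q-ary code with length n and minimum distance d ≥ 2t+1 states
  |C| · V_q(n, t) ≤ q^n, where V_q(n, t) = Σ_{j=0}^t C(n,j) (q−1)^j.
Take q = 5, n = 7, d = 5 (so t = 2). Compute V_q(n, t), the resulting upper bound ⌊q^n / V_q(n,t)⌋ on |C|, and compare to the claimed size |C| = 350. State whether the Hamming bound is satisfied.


V_q(n, t) = 365, q^n = 78125, Hamming bound = 214, |C| = 350 > bound (violated).

Step 1: Compute V_q(n, t) = Σ_{j=0}^2 C(n, j) (q−1)^j.
  j = 0: C(7,0)·(4)^0 = 1·1 = 1.
  j = 1: C(7,1)·(4)^1 = 7·4 = 28.
  j = 2: C(7,2)·(4)^2 = 21·16 = 336.
  V_q(n, t) = 1 + 28 + 336 = 365.
Step 2: q^n = 5^7 = 78125.
Step 3: Hamming bound ⌊q^n / V_q(n,t)⌋ = ⌊78125/365⌋ = 214.
Step 4: Compare |C| = 350 to 214: violated.
The claimed |C| lies above the Hamming bound, so no 5-ary code of length 7 with d ≥ 5 can have 350 codewords.


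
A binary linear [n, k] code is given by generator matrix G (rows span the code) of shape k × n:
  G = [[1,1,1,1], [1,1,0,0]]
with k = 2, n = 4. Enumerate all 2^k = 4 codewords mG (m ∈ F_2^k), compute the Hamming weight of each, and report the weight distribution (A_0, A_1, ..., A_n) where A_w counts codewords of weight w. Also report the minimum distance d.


Weight distribution: A_0 = 1, A_2 = 2, A_4 = 1. Minimum distance d = 2.

Enumerate all 2^2 = 4 messages m ∈ F_2^2.
For each, compute codeword c = mG in F_2^4, then tally its weight.
  m = 00 → c = 0000, weight = 0.
  m = 10 → c = 1111, weight = 4.
  m = 01 → c = 1100, weight = 2.
  m = 11 → c = 0011, weight = 2.
Tally weights:
  weight 0: 1 codewords.
  weight 2: 2 codewords.
  weight 4: 1 codewords.
Minimum distance d = smallest w > 0 with A_w > 0 = 2.
Sanity: Σ A_w = 4 = 2^2 = 4 ✓.


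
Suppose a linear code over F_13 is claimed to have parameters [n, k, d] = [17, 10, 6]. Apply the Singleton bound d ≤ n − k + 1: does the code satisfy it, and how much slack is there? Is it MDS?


Singleton RHS = n − k + 1 = 8, slack = 2, bound satisfied, not MDS.

Singleton bound: d ≤ n − k + 1.
Here n = 17, k = 10, so n − k + 1 = 8.
Given d = 6, check d ≤ 8: YES.
Slack = (n − k + 1) − d = 2.
The code is NOT MDS (slack = 2 > 0).
Description: the claimed parameters are [17, 10, 6]_13; such a code would be non-MDS.


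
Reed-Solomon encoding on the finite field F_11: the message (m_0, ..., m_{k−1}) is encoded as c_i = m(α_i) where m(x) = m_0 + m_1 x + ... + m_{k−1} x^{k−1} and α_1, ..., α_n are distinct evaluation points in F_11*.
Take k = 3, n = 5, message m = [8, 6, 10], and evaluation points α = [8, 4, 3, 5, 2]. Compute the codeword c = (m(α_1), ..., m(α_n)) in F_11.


c = [3, 5, 6, 2, 5]

Message polynomial: m(x) = 8 + 6·x + 10·x^2 (mod 11).
For each evaluation point α_i, compute m(α_i) mod 11:
  α_1 = 8: Horner steps 10 → 9 → 3, so m(8) = 3.
  α_2 = 4: Horner steps 10 → 2 → 5, so m(4) = 5.
  α_3 = 3: Horner steps 10 → 3 → 6, so m(3) = 6.
  α_4 = 5: Horner steps 10 → 1 → 2, so m(5) = 2.
  α_5 = 2: Horner steps 10 → 4 → 5, so m(2) = 5.
Codeword c = [3, 5, 6, 2, 5] ∈ F_11^5.


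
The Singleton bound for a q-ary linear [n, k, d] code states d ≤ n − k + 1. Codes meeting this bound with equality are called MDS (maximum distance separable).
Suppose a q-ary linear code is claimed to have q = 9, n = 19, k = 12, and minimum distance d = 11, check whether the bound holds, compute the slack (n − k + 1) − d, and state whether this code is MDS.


Singleton RHS = n − k + 1 = 8, slack = -3, bound violated (no such code; not MDS).

Singleton bound: d ≤ n − k + 1.
Here n = 19, k = 12, so n − k + 1 = 8.
Given d = 11, check d ≤ 8: NO.
Slack = (n − k + 1) − d = -3.
The slack is negative: d = 11 exceeds n − k + 1 = 8 by 3, so the Singleton bound is violated and no linear [19, 12, 11]_9 code can exist. In particular it is not MDS (MDS requires d = n − k + 1 exactly).
Description: the claimed parameters are [19, 12, 11]_9; such a code would be impossible (violates the Singleton bound).


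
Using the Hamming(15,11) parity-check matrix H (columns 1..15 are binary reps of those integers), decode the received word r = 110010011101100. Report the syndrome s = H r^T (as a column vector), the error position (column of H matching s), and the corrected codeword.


s = (1, 1, 0, 0)^T, error position = 12, corrected codeword c = 110010011100100

Compute s = H r^T mod 2 one row at a time:
  s_1 = 1 + 1 + 1 + 0 + 1 + 1 + 0 + 0 = 5 ≡ 1 (mod 2).
  s_2 = 0 + 1 + 0 + 0 + 1 + 1 + 0 + 0 = 3 ≡ 1 (mod 2).
  s_3 = 1 + 0 + 0 + 0 + 1 + 0 + 0 + 0 = 2 ≡ 0 (mod 2).
  s_4 = 1 + 0 + 1 + 0 + 1 + 0 + 1 + 0 = 4 ≡ 0 (mod 2).
s = (1, 1, 0, 0)^T — this equals column 12 of H (binary 1100), so error is at position 12.
Correct: flip bit 12 of r = 110010011101100 to get c = 110010011100100.


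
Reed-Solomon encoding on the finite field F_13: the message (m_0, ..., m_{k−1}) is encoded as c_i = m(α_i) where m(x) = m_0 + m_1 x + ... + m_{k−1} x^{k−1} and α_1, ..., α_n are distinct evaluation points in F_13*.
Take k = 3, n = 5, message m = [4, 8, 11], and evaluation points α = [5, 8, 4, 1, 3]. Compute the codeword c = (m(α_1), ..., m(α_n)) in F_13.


c = [7, 5, 4, 10, 10]

Message polynomial: m(x) = 4 + 8·x + 11·x^2 (mod 13).
For each evaluation point α_i, compute m(α_i) mod 13:
  α_1 = 5: Horner steps 11 → 11 → 7, so m(5) = 7.
  α_2 = 8: Horner steps 11 → 5 → 5, so m(8) = 5.
  α_3 = 4: Horner steps 11 → 0 → 4, so m(4) = 4.
  α_4 = 1: Horner steps 11 → 6 → 10, so m(1) = 10.
  α_5 = 3: Horner steps 11 → 2 → 10, so m(3) = 10.
Codeword c = [7, 5, 4, 10, 10] ∈ F_13^5.


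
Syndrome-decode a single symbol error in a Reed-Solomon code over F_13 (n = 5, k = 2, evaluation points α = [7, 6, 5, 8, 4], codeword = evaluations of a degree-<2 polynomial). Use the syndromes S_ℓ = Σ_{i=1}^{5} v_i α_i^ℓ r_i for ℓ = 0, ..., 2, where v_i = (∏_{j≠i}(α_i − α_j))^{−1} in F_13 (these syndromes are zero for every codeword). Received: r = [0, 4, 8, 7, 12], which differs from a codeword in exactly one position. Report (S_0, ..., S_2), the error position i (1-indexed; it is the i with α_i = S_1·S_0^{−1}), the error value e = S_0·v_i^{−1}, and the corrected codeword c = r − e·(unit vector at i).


S = (1, 8, 12), error at position 4, error magnitude e = 11, c = [0, 4, 8, 9, 12].

Step 1: column multipliers v_i = (∏_{j≠i}(α_i − α_j))^{−1} mod 13.
  i = 1 (α = 7): (7−6)(7−5)(7−8)(7−4) = 1·2·(−1)·3 = −6 ≡ 7, so v_1 = 7^{−1} = 2 (mod 13).
  i = 2 (α = 6): (6−7)(6−5)(6−8)(6−4) = (−1)·1·(−2)·2 = 4 ≡ 4, so v_2 = 4^{−1} = 10 (mod 13).
  i = 3 (α = 5): (5−7)(5−6)(5−8)(5−4) = (−2)·(−1)·(−3)·1 = −6 ≡ 7, so v_3 = 7^{−1} = 2 (mod 13).
  i = 4 (α = 8): (8−7)(8−6)(8−5)(8−4) = 1·2·3·4 = 24 ≡ 11, so v_4 = 11^{−1} = 6 (mod 13).
  i = 5 (α = 4): (4−7)(4−6)(4−5)(4−8) = (−3)·(−2)·(−1)·(−4) = 24 ≡ 11, so v_5 = 11^{−1} = 6 (mod 13).
  v = [2, 10, 2, 6, 6].
Step 2: syndromes of r = [0, 4, 8, 7, 12] (all sums mod 13).
  S_0 = Σ v_i r_i = 2·0 + 10·4 + 2·8 + 6·7 + 6·12 = 170 ≡ 1.
  S_1 = Σ v_i α_i r_i = 2·7·0 + 10·6·4 + 2·5·8 + 6·8·7 + 6·4·12 = 944 ≡ 8.
  α_i^2 mod 13 = [10, 10, 12, 12, 3].
  S_2 = Σ v_i α_i^2 r_i = 2·10·0 + 10·10·4 + 2·12·8 + 6·12·7 + 6·3·12 = 1312 ≡ 12.
  S = (1, 8, 12) ≠ 0, so r is not a codeword (an error is present).
Step 3: locate the error. For a single error e at position i, S_ℓ = v_i·e·α_i^ℓ, so α_err = S_1/S_0.
  S_0^{−1} = 1^{−1} = 1 (mod 13), so α_err = 8·1 = 8 ≡ 8 = α_4. Error position i = 4.
  Consistency check: S_2/S_1 = 12·5 = 60 ≡ 8 = α_err ✓ (single-error assumption holds).
Step 4: error magnitude e = S_0/v_4 = S_0·∏_{j≠4}(α_4 − α_j) = 1·11 = 11 ≡ 11 (mod 13).
Step 5: correct position 4: c_4 = r_4 − e = 7 − 11 ≡ 9 (mod 13). Hence c = [0, 4, 8, 9, 12].
  Check: interpolating c through the α_i gives m(x) = 2 + 9·x (degree < 2) with m(α_i) = c_i for every i, so c is indeed a codeword.


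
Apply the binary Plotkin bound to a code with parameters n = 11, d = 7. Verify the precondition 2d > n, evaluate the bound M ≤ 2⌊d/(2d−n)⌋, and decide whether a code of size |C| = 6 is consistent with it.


Plotkin bound M ≤ 4; given |C| = 6 > bound (violated).

Check applicability: 2d = 14, n = 11.
2d − n = 3 > 0, so Plotkin applies.
Compute d/(2d−n) = 7/3 ≈ 2.3333.
⌊d/(2d−n)⌋ = 2.
Plotkin bound: M ≤ 2·2 = 4.
Given |C| = 6, check: VIOLATED.
This |C| is above the Plotkin bound, so no binary code with n = 11, d = 7 and 6 codewords exists.


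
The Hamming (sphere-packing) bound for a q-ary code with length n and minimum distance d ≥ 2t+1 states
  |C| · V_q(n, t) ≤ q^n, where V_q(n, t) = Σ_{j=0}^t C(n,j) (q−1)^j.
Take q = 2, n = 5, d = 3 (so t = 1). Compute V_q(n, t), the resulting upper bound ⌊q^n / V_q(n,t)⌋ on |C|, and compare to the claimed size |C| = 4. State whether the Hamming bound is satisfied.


V_q(n, t) = 6, q^n = 32, Hamming bound = 5, |C| = 4 ≤ bound (satisfied).

Step 1: Compute V_q(n, t) = Σ_{j=0}^1 C(n, j) (q−1)^j.
  j = 0: C(5,0)·(1)^0 = 1·1 = 1.
  j = 1: C(5,1)·(1)^1 = 5·1 = 5.
  V_q(n, t) = 1 + 5 = 6.
Step 2: q^n = 2^5 = 32.
Step 3: Hamming bound ⌊q^n / V_q(n,t)⌋ = ⌊32/6⌋ = 5.
Step 4: Compare |C| = 4 to 5: satisfied.
The claimed |C| lies below the Hamming bound.


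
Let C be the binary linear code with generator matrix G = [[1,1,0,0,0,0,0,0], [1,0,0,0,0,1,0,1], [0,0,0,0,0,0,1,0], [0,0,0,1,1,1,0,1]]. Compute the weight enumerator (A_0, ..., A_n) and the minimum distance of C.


Weight distribution: A_0 = 1, A_1 = 1, A_2 = 1, A_3 = 5, A_4 = 5, A_5 = 1, A_6 = 1, A_7 = 1. Minimum distance d = 1.

Enumerate all 2^4 = 16 messages m ∈ F_2^4.
For each, compute codeword c = mG in F_2^8, then tally its weight.
  m = 0000 → c = 00000000, weight = 0.
  m = 1000 → c = 11000000, weight = 2.
  m = 0100 → c = 10000101, weight = 3.
  m = 1100 → c = 01000101, weight = 3.
  m = 0010 → c = 00000010, weight = 1.
  m = 1010 → c = 11000010, weight = 3.
  m = 0110 → c = 10000111, weight = 4.
  m = 1110 → c = 01000111, weight = 4.
  m = 0001 → c = 00011101, weight = 4.
  m = 1001 → c = 11011101, weight = 6.
  m = 0101 → c = 10011000, weight = 3.
  m = 1101 → c = 01011000, weight = 3.
  m = 0011 → c = 00011111, weight = 5.
  m = 1011 → c = 11011111, weight = 7.
  m = 0111 → c = 10011010, weight = 4.
  m = 1111 → c = 01011010, weight = 4.
Tally weights:
  weight 0: 1 codewords.
  weight 1: 1 codewords.
  weight 2: 1 codewords.
  weight 3: 5 codewords.
  weight 4: 5 codewords.
  weight 5: 1 codewords.
  weight 6: 1 codewords.
  weight 7: 1 codewords.
Minimum distance d = smallest w > 0 with A_w > 0 = 1.
Sanity: Σ A_w = 16 = 2^4 = 16 ✓.


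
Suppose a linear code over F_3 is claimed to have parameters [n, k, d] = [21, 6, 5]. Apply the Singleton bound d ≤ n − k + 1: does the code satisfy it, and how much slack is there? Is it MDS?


Singleton RHS = n − k + 1 = 16, slack = 11, bound satisfied, not MDS.

Singleton bound: d ≤ n − k + 1.
Here n = 21, k = 6, so n − k + 1 = 16.
Given d = 5, check d ≤ 16: YES.
Slack = (n − k + 1) − d = 11.
The code is NOT MDS (slack = 11 > 0).
Description: the claimed parameters are [21, 6, 5]_3; such a code would be non-MDS.


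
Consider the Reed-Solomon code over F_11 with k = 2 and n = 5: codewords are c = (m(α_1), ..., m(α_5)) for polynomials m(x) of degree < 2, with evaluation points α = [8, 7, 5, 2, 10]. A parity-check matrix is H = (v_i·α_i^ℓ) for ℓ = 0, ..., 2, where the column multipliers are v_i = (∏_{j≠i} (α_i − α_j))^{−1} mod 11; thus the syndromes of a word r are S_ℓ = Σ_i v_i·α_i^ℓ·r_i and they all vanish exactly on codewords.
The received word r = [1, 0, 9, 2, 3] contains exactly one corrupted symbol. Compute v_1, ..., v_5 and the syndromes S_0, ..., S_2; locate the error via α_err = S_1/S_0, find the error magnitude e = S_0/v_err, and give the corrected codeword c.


S = (8, 5, 10), error at position 4, error magnitude e = 7, c = [1, 0, 9, 6, 3].

Step 1: column multipliers v_i = (∏_{j≠i}(α_i − α_j))^{−1} mod 11.
  i = 1 (α = 8): (8−7)(8−5)(8−2)(8−10) = 1·3·6·(−2) = −36 ≡ 8, so v_1 = 8^{−1} = 7 (mod 11).
  i = 2 (α = 7): (7−8)(7−5)(7−2)(7−10) = (−1)·2·5·(−3) = 30 ≡ 8, so v_2 = 8^{−1} = 7 (mod 11).
  i = 3 (α = 5): (5−8)(5−7)(5−2)(5−10) = (−3)·(−2)·3·(−5) = −90 ≡ 9, so v_3 = 9^{−1} = 5 (mod 11).
  i = 4 (α = 2): (2−8)(2−7)(2−5)(2−10) = (−6)·(−5)·(−3)·(−8) = 720 ≡ 5, so v_4 = 5^{−1} = 9 (mod 11).
  i = 5 (α = 10): (10−8)(10−7)(10−5)(10−2) = 2·3·5·8 = 240 ≡ 9, so v_5 = 9^{−1} = 5 (mod 11).
  v = [7, 7, 5, 9, 5].
Step 2: syndromes of r = [1, 0, 9, 2, 3] (all sums mod 11).
  S_0 = Σ v_i r_i = 7·1 + 7·0 + 5·9 + 9·2 + 5·3 = 85 ≡ 8.
  S_1 = Σ v_i α_i r_i = 7·8·1 + 7·7·0 + 5·5·9 + 9·2·2 + 5·10·3 = 467 ≡ 5.
  α_i^2 mod 11 = [9, 5, 3, 4, 1].
  S_2 = Σ v_i α_i^2 r_i = 7·9·1 + 7·5·0 + 5·3·9 + 9·4·2 + 5·1·3 = 285 ≡ 10.
  S = (8, 5, 10) ≠ 0, so r is not a codeword (an error is present).
Step 3: locate the error. For a single error e at position i, S_ℓ = v_i·e·α_i^ℓ, so α_err = S_1/S_0.
  S_0^{−1} = 8^{−1} = 7 (mod 11), so α_err = 5·7 = 35 ≡ 2 = α_4. Error position i = 4.
  Consistency check: S_2/S_1 = 10·9 = 90 ≡ 2 = α_err ✓ (single-error assumption holds).
Step 4: error magnitude e = S_0/v_4 = S_0·∏_{j≠4}(α_4 − α_j) = 8·5 = 40 ≡ 7 (mod 11).
Step 5: correct position 4: c_4 = r_4 − e = 2 − 7 ≡ 6 (mod 11). Hence c = [1, 0, 9, 6, 3].
  Check: interpolating c through the α_i gives m(x) = 4 + 1·x (degree < 2) with m(α_i) = c_i for every i, so c is indeed a codeword.


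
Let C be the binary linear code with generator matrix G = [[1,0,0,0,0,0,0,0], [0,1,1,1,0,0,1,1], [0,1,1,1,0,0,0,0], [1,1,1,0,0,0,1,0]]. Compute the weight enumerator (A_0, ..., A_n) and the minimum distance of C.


Weight distribution: A_0 = 1, A_1 = 1, A_2 = 3, A_3 = 6, A_4 = 3, A_5 = 1, A_6 = 1. Minimum distance d = 1.

Enumerate all 2^4 = 16 messages m ∈ F_2^4.
For each, compute codeword c = mG in F_2^8, then tally its weight.
  m = 0000 → c = 00000000, weight = 0.
  m = 1000 → c = 10000000, weight = 1.
  m = 0100 → c = 01110011, weight = 5.
  m = 1100 → c = 11110011, weight = 6.
  m = 0010 → c = 01110000, weight = 3.
  m = 1010 → c = 11110000, weight = 4.
  m = 0110 → c = 00000011, weight = 2.
  m = 1110 → c = 10000011, weight = 3.
  m = 0001 → c = 11100010, weight = 4.
  m = 1001 → c = 01100010, weight = 3.
  m = 0101 → c = 10010001, weight = 3.
  m = 1101 → c = 00010001, weight = 2.
  m = 0011 → c = 10010010, weight = 3.
  m = 1011 → c = 00010010, weight = 2.
  m = 0111 → c = 11100001, weight = 4.
  m = 1111 → c = 01100001, weight = 3.
Tally weights:
  weight 0: 1 codewords.
  weight 1: 1 codewords.
  weight 2: 3 codewords.
  weight 3: 6 codewords.
  weight 4: 3 codewords.
  weight 5: 1 codewords.
  weight 6: 1 codewords.
Minimum distance d = smallest w > 0 with A_w > 0 = 1.
Sanity: Σ A_w = 16 = 2^4 = 16 ✓.


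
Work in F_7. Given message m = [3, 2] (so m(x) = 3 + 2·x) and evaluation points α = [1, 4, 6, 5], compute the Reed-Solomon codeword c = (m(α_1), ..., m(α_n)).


c = [5, 4, 1, 6]

Message polynomial: m(x) = 3 + 2·x (mod 7).
For each evaluation point α_i, compute m(α_i) mod 7:
  α_1 = 1: Horner steps 2 → 5, so m(1) = 5.
  α_2 = 4: Horner steps 2 → 4, so m(4) = 4.
  α_3 = 6: Horner steps 2 → 1, so m(6) = 1.
  α_4 = 5: Horner steps 2 → 6, so m(5) = 6.
Codeword c = [5, 4, 1, 6] ∈ F_7^4.


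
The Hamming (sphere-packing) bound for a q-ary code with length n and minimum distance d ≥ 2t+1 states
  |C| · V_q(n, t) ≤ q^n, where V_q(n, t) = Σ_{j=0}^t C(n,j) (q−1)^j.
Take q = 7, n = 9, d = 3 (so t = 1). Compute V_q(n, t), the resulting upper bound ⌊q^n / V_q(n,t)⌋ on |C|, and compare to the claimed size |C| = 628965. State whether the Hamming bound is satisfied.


V_q(n, t) = 55, q^n = 40353607, Hamming bound = 733701, |C| = 628965 ≤ bound (satisfied).

Step 1: Compute V_q(n, t) = Σ_{j=0}^1 C(n, j) (q−1)^j.
  j = 0: C(9,0)·(6)^0 = 1·1 = 1.
  j = 1: C(9,1)·(6)^1 = 9·6 = 54.
  V_q(n, t) = 1 + 54 = 55.
Step 2: q^n = 7^9 = 40353607.
Step 3: Hamming bound ⌊q^n / V_q(n,t)⌋ = ⌊40353607/55⌋ = 733701.
Step 4: Compare |C| = 628965 to 733701: satisfied.
The claimed |C| lies below the Hamming bound.


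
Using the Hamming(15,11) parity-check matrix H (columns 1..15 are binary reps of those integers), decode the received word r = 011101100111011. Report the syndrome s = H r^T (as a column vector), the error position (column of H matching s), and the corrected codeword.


s = (1, 0, 0, 0)^T, error position = 8, corrected codeword c = 011101110111011

Compute s = H r^T mod 2 one row at a time:
  s_1 = 0 + 0 + 1 + 1 + 1 + 0 + 1 + 1 = 5 ≡ 1 (mod 2).
  s_2 = 1 + 0 + 1 + 1 + 1 + 0 + 1 + 1 = 6 ≡ 0 (mod 2).
  s_3 = 1 + 1 + 1 + 1 + 1 + 1 + 1 + 1 = 8 ≡ 0 (mod 2).
  s_4 = 0 + 1 + 0 + 1 + 0 + 1 + 0 + 1 = 4 ≡ 0 (mod 2).
s = (1, 0, 0, 0)^T — this equals column 8 of H (binary 1000), so error is at position 8.
Correct: flip bit 8 of r = 011101100111011 to get c = 011101110111011.


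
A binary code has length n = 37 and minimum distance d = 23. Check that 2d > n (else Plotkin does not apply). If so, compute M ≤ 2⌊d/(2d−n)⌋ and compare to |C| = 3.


Plotkin bound M ≤ 4; given |C| = 3 ≤ bound (satisfied).

Check applicability: 2d = 46, n = 37.
2d − n = 9 > 0, so Plotkin applies.
Compute d/(2d−n) = 23/9 ≈ 2.5556.
⌊d/(2d−n)⌋ = 2.
Plotkin bound: M ≤ 2·2 = 4.
Given |C| = 3, check: satisfied.
This |C| is below the Plotkin bound.


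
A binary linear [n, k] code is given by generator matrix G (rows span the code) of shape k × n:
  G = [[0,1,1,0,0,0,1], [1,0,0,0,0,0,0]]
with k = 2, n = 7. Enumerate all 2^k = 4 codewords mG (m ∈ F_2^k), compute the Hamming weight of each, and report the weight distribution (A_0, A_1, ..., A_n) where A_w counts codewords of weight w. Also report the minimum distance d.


Weight distribution: A_0 = 1, A_1 = 1, A_3 = 1, A_4 = 1. Minimum distance d = 1.

Enumerate all 2^2 = 4 messages m ∈ F_2^2.
For each, compute codeword c = mG in F_2^7, then tally its weight.
  m = 00 → c = 0000000, weight = 0.
  m = 10 → c = 0110001, weight = 3.
  m = 01 → c = 1000000, weight = 1.
  m = 11 → c = 1110001, weight = 4.
Tally weights:
  weight 0: 1 codewords.
  weight 1: 1 codewords.
  weight 3: 1 codewords.
  weight 4: 1 codewords.
Minimum distance d = smallest w > 0 with A_w > 0 = 1.
Sanity: Σ A_w = 4 = 2^2 = 4 ✓.


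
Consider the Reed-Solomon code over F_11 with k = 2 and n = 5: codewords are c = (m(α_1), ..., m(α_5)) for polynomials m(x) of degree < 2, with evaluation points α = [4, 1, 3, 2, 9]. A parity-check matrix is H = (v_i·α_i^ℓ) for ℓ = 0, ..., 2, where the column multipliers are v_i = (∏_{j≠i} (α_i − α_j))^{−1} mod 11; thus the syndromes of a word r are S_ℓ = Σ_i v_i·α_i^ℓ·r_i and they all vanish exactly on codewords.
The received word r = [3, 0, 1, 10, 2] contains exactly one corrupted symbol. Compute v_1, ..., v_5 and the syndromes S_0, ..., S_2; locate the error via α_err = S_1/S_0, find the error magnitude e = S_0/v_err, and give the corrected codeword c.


S = (9, 9, 9), error at position 2, error magnitude e = 3, c = [3, 8, 1, 10, 2].

Step 1: column multipliers v_i = (∏_{j≠i}(α_i − α_j))^{−1} mod 11.
  i = 1 (α = 4): (4−1)(4−3)(4−2)(4−9) = 3·1·2·(−5) = −30 ≡ 3, so v_1 = 3^{−1} = 4 (mod 11).
  i = 2 (α = 1): (1−4)(1−3)(1−2)(1−9) = (−3)·(−2)·(−1)·(−8) = 48 ≡ 4, so v_2 = 4^{−1} = 3 (mod 11).
  i = 3 (α = 3): (3−4)(3−1)(3−2)(3−9) = (−1)·2·1·(−6) = 12 ≡ 1, so v_3 = 1^{−1} = 1 (mod 11).
  i = 4 (α = 2): (2−4)(2−1)(2−3)(2−9) = (−2)·1·(−1)·(−7) = −14 ≡ 8, so v_4 = 8^{−1} = 7 (mod 11).
  i = 5 (α = 9): (9−4)(9−1)(9−3)(9−2) = 5·8·6·7 = 1680 ≡ 8, so v_5 = 8^{−1} = 7 (mod 11).
  v = [4, 3, 1, 7, 7].
Step 2: syndromes of r = [3, 0, 1, 10, 2] (all sums mod 11).
  S_0 = Σ v_i r_i = 4·3 + 3·0 + 1·1 + 7·10 + 7·2 = 97 ≡ 9.
  S_1 = Σ v_i α_i r_i = 4·4·3 + 3·1·0 + 1·3·1 + 7·2·10 + 7·9·2 = 317 ≡ 9.
  α_i^2 mod 11 = [5, 1, 9, 4, 4].
  S_2 = Σ v_i α_i^2 r_i = 4·5·3 + 3·1·0 + 1·9·1 + 7·4·10 + 7·4·2 = 405 ≡ 9.
  S = (9, 9, 9) ≠ 0, so r is not a codeword (an error is present).
Step 3: locate the error. For a single error e at position i, S_ℓ = v_i·e·α_i^ℓ, so α_err = S_1/S_0.
  S_0^{−1} = 9^{−1} = 5 (mod 11), so α_err = 9·5 = 45 ≡ 1 = α_2. Error position i = 2.
  Consistency check: S_2/S_1 = 9·5 = 45 ≡ 1 = α_err ✓ (single-error assumption holds).
Step 4: error magnitude e = S_0/v_2 = S_0·∏_{j≠2}(α_2 − α_j) = 9·4 = 36 ≡ 3 (mod 11).
Step 5: correct position 2: c_2 = r_2 − e = 0 − 3 ≡ 8 (mod 11). Hence c = [3, 8, 1, 10, 2].
  Check: interpolating c through the α_i gives m(x) = 6 + 2·x (degree < 2) with m(α_i) = c_i for every i, so c is indeed a codeword.


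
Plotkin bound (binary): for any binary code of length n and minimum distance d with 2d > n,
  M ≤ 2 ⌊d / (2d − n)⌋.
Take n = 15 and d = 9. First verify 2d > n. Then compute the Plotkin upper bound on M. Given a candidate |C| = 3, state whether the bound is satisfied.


Plotkin bound M ≤ 6; given |C| = 3 ≤ bound (satisfied).

Check applicability: 2d = 18, n = 15.
2d − n = 3 > 0, so Plotkin applies.
Compute d/(2d−n) = 9/3 ≈ 3.0000.
⌊d/(2d−n)⌋ = 3.
Plotkin bound: M ≤ 2·3 = 6.
Given |C| = 3, check: satisfied.
This |C| is below the Plotkin bound.


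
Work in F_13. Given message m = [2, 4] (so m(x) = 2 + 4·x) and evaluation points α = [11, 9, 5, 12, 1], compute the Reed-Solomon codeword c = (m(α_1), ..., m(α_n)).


c = [7, 12, 9, 11, 6]

Message polynomial: m(x) = 2 + 4·x (mod 13).
For each evaluation point α_i, compute m(α_i) mod 13:
  α_1 = 11: Horner steps 4 → 7, so m(11) = 7.
  α_2 = 9: Horner steps 4 → 12, so m(9) = 12.
  α_3 = 5: Horner steps 4 → 9, so m(5) = 9.
  α_4 = 12: Horner steps 4 → 11, so m(12) = 11.
  α_5 = 1: Horner steps 4 → 6, so m(1) = 6.
Codeword c = [7, 12, 9, 11, 6] ∈ F_13^5.


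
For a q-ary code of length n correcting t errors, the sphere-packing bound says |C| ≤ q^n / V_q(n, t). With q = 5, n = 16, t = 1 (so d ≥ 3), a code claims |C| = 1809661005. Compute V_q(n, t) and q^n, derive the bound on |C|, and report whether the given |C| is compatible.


V_q(n, t) = 65, q^n = 152587890625, Hamming bound = 2347506009, |C| = 1809661005 ≤ bound (satisfied).

Step 1: Compute V_q(n, t) = Σ_{j=0}^1 C(n, j) (q−1)^j.
  j = 0: C(16,0)·(4)^0 = 1·1 = 1.
  j = 1: C(16,1)·(4)^1 = 16·4 = 64.
  V_q(n, t) = 1 + 64 = 65.
Step 2: q^n = 5^16 = 152587890625.
Step 3: Hamming bound ⌊q^n / V_q(n,t)⌋ = ⌊152587890625/65⌋ = 2347506009.
Step 4: Compare |C| = 1809661005 to 2347506009: satisfied.
The claimed |C| lies below the Hamming bound.


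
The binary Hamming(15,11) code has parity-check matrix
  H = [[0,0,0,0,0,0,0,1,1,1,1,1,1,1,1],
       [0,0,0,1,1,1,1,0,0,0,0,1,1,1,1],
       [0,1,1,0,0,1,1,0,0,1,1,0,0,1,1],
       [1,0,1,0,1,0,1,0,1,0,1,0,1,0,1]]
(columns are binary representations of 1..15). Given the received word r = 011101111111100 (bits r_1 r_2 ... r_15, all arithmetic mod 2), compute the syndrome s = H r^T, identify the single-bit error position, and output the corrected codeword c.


s = (0, 1, 0, 1)^T, error position = 5, corrected codeword c = 011111111111100

Compute s = H r^T mod 2 one row at a time:
  s_1 = 1 + 1 + 1 + 1 + 1 + 1 + 0 + 0 = 6 ≡ 0 (mod 2).
  s_2 = 1 + 0 + 1 + 1 + 1 + 1 + 0 + 0 = 5 ≡ 1 (mod 2).
  s_3 = 1 + 1 + 1 + 1 + 1 + 1 + 0 + 0 = 6 ≡ 0 (mod 2).
  s_4 = 0 + 1 + 0 + 1 + 1 + 1 + 1 + 0 = 5 ≡ 1 (mod 2).
s = (0, 1, 0, 1)^T — this equals column 5 of H (binary 0101), so error is at position 5.
Correct: flip bit 5 of r = 011101111111100 to get c = 011111111111100.


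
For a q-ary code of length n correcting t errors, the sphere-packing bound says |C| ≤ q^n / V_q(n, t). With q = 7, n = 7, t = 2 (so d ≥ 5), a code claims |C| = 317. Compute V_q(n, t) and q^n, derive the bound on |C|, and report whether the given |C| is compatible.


V_q(n, t) = 799, q^n = 823543, Hamming bound = 1030, |C| = 317 ≤ bound (satisfied).

Step 1: Compute V_q(n, t) = Σ_{j=0}^2 C(n, j) (q−1)^j.
  j = 0: C(7,0)·(6)^0 = 1·1 = 1.
  j = 1: C(7,1)·(6)^1 = 7·6 = 42.
  j = 2: C(7,2)·(6)^2 = 21·36 = 756.
  V_q(n, t) = 1 + 42 + 756 = 799.
Step 2: q^n = 7^7 = 823543.
Step 3: Hamming bound ⌊q^n / V_q(n,t)⌋ = ⌊823543/799⌋ = 1030.
Step 4: Compare |C| = 317 to 1030: satisfied.
The claimed |C| lies below the Hamming bound.


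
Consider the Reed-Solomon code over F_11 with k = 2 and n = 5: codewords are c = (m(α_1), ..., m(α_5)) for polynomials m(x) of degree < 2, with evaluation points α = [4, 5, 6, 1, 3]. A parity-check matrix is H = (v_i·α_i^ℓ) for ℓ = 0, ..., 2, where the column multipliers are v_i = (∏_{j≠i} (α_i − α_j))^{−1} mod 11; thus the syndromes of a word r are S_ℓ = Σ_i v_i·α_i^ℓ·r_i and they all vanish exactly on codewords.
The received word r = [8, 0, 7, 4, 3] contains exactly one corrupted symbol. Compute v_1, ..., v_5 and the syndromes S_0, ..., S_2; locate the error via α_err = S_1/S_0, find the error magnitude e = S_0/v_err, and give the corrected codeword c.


S = (3, 4, 9), error at position 2, error magnitude e = 9, c = [8, 2, 7, 4, 3].

Step 1: column multipliers v_i = (∏_{j≠i}(α_i − α_j))^{−1} mod 11.
  i = 1 (α = 4): (4−5)(4−6)(4−1)(4−3) = (−1)·(−2)·3·1 = 6 ≡ 6, so v_1 = 6^{−1} = 2 (mod 11).
  i = 2 (α = 5): (5−4)(5−6)(5−1)(5−3) = 1·(−1)·4·2 = −8 ≡ 3, so v_2 = 3^{−1} = 4 (mod 11).
  i = 3 (α = 6): (6−4)(6−5)(6−1)(6−3) = 2·1·5·3 = 30 ≡ 8, so v_3 = 8^{−1} = 7 (mod 11).
  i = 4 (α = 1): (1−4)(1−5)(1−6)(1−3) = (−3)·(−4)·(−5)·(−2) = 120 ≡ 10, so v_4 = 10^{−1} = 10 (mod 11).
  i = 5 (α = 3): (3−4)(3−5)(3−6)(3−1) = (−1)·(−2)·(−3)·2 = −12 ≡ 10, so v_5 = 10^{−1} = 10 (mod 11).
  v = [2, 4, 7, 10, 10].
Step 2: syndromes of r = [8, 0, 7, 4, 3] (all sums mod 11).
  S_0 = Σ v_i r_i = 2·8 + 4·0 + 7·7 + 10·4 + 10·3 = 135 ≡ 3.
  S_1 = Σ v_i α_i r_i = 2·4·8 + 4·5·0 + 7·6·7 + 10·1·4 + 10·3·3 = 488 ≡ 4.
  α_i^2 mod 11 = [5, 3, 3, 1, 9].
  S_2 = Σ v_i α_i^2 r_i = 2·5·8 + 4·3·0 + 7·3·7 + 10·1·4 + 10·9·3 = 537 ≡ 9.
  S = (3, 4, 9) ≠ 0, so r is not a codeword (an error is present).
Step 3: locate the error. For a single error e at position i, S_ℓ = v_i·e·α_i^ℓ, so α_err = S_1/S_0.
  S_0^{−1} = 3^{−1} = 4 (mod 11), so α_err = 4·4 = 16 ≡ 5 = α_2. Error position i = 2.
  Consistency check: S_2/S_1 = 9·3 = 27 ≡ 5 = α_err ✓ (single-error assumption holds).
Step 4: error magnitude e = S_0/v_2 = S_0·∏_{j≠2}(α_2 − α_j) = 3·3 = 9 ≡ 9 (mod 11).
Step 5: correct position 2: c_2 = r_2 − e = 0 − 9 ≡ 2 (mod 11). Hence c = [8, 2, 7, 4, 3].
  Check: interpolating c through the α_i gives m(x) = 10 + 5·x (degree < 2) with m(α_i) = c_i for every i, so c is indeed a codeword.
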